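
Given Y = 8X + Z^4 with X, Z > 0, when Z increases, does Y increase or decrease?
Y increases

Taking the partial derivative:
∂Y/∂Z = 4Z^3

∂Y/∂Z = 4Z^3 > 0 (assuming positive values)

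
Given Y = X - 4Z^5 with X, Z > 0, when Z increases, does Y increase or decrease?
Y decreases

Taking the partial derivative:
∂Y/∂Z = -20Z^4

∂Y/∂Z = -20Z^4 < 0 (assuming positive values)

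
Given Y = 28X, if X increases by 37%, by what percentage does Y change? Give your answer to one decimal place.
37.0%

For Y = 28X:
If X → X(1 + 0.37)
Then Y → Y · (1 + 0.37)^1
     = Y · 1.3700

Percentage change = ((1 + 0.37)^1 − 1) × 100% = 37.0%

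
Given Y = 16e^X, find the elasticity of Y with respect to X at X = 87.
Elasticity = 87

Elasticity = (dY/dX) · (X/Y)

dY/dX = 16·e^X
At X = 87: dY/dX = 16·e^87, Y = 16·e^87

Elasticity = (16·e^87) · (87 / (16·e^87)) = 87

Interpretation: for a small percentage change in X, the percentage change in Y is approximately 87.00 times as large.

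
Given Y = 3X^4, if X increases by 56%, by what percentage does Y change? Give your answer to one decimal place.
492.2%

For Y = 3X^4:
If X → X(1 + 0.56)
Then Y → Y · (1 + 0.56)^4
     ≈ Y · 5.9224

Percentage change = ((1 + 0.56)^4 − 1) × 100% ≈ 492.2%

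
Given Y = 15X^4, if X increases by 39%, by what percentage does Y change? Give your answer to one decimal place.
273.3%

For Y = 15X^4:
If X → X(1 + 0.39)
Then Y → Y · (1 + 0.39)^4
     ≈ Y · 3.7330

Percentage change = ((1 + 0.39)^4 − 1) × 100% ≈ 273.3%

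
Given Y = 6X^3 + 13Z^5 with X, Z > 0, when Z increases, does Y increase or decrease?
Y increases

Taking the partial derivative:
∂Y/∂Z = 65Z^4

∂Y/∂Z = 65Z^4 > 0 (assuming positive values)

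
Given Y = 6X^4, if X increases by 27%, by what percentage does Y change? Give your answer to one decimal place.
160.1%

For Y = 6X^4:
If X → X(1 + 0.27)
Then Y → Y · (1 + 0.27)^4
     ≈ Y · 2.6014

Percentage change = ((1 + 0.27)^4 − 1) × 100% ≈ 160.1%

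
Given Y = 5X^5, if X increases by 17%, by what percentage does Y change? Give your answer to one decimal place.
119.2%

For Y = 5X^5:
If X → X(1 + 0.17)
Then Y → Y · (1 + 0.17)^5
     ≈ Y · 2.1924

Percentage change = ((1 + 0.17)^5 − 1) × 100% ≈ 119.2%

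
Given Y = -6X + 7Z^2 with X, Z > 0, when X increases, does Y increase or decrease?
Y decreases

Taking the partial derivative:
∂Y/∂X = -6

∂Y/∂X = -6 < 0 (assuming positive values)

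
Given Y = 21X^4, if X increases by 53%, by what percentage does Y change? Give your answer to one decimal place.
448.0%

For Y = 21X^4:
If X → X(1 + 0.53)
Then Y → Y · (1 + 0.53)^4
     ≈ Y · 5.4798

Percentage change = ((1 + 0.53)^4 − 1) × 100% ≈ 448.0%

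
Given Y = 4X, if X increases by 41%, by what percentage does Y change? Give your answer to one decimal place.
41.0%

For Y = 4X:
If X → X(1 + 0.41)
Then Y → Y · (1 + 0.41)^1
     = Y · 1.4100

Percentage change = ((1 + 0.41)^1 − 1) × 100% = 41.0%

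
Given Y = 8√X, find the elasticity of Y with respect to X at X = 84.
Elasticity = 1/2

Elasticity = (dY/dX) · (X/Y)

dY/dX = 4/√X
At X = 84: dY/dX = 2·√21/21, Y = 16·√21

Elasticity = (2·√21/21) · (84 / (16·√21)) = 1/2

Interpretation: for a small percentage change in X, the percentage change in Y is approximately 0.50 times as large.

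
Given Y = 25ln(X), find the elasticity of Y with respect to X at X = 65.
Elasticity = 1/ln(65) ≈ 0.2396

Elasticity = (dY/dX) · (X/Y)

dY/dX = 25/X
At X = 65: dY/dX = 5/13, Y = 25·ln(65)

Elasticity = (5/13) · (65 / (25·ln(65))) = 1/ln(65) ≈ 0.2396

Interpretation: for a small percentage change in X, the percentage change in Y is approximately 0.24 times as large.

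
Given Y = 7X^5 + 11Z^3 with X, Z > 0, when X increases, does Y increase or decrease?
Y increases

Taking the partial derivative:
∂Y/∂X = 35X^4

∂Y/∂X = 35X^4 > 0 (assuming positive values)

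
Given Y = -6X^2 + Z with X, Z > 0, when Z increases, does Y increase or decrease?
Y increases

Taking the partial derivative:
∂Y/∂Z = 1

∂Y/∂Z = 1 > 0 (assuming positive values)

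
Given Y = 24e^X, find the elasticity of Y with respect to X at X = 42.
Elasticity = 42

Elasticity = (dY/dX) · (X/Y)

dY/dX = 24·e^X
At X = 42: dY/dX = 24·e^42, Y = 24·e^42

Elasticity = (24·e^42) · (42 / (24·e^42)) = 42

Interpretation: for a small percentage change in X, the percentage change in Y is approximately 42.00 times as large.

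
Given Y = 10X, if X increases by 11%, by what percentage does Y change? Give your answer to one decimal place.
11.0%

For Y = 10X:
If X → X(1 + 0.11)
Then Y → Y · (1 + 0.11)^1
     = Y · 1.1100

Percentage change = ((1 + 0.11)^1 − 1) × 100% = 11.0%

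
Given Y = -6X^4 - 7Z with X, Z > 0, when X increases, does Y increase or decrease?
Y decreases

Taking the partial derivative:
∂Y/∂X = -24X^3

∂Y/∂X = -24X^3 < 0 (assuming positive values)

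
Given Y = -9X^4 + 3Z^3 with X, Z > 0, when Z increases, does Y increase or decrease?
Y increases

Taking the partial derivative:
∂Y/∂Z = 9Z^2

∂Y/∂Z = 9Z^2 > 0 (assuming positive values)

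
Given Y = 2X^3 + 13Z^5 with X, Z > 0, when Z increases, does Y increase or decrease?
Y increases

Taking the partial derivative:
∂Y/∂Z = 65Z^4

∂Y/∂Z = 65Z^4 > 0 (assuming positive values)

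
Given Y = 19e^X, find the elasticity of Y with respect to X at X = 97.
Elasticity = 97

Elasticity = (dY/dX) · (X/Y)

dY/dX = 19·e^X
At X = 97: dY/dX = 19·e^97, Y = 19·e^97

Elasticity = (19·e^97) · (97 / (19·e^97)) = 97

Interpretation: for a small percentage change in X, the percentage change in Y is approximately 97.00 times as large.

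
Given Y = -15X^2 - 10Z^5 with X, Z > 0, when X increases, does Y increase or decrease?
Y decreases

Taking the partial derivative:
∂Y/∂X = -30X

∂Y/∂X = -30X < 0 (assuming positive values)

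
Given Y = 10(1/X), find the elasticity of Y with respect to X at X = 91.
Elasticity = -1

Elasticity = (dY/dX) · (X/Y)

dY/dX = -10/X²
At X = 91: dY/dX = -10/8281, Y = 10/91

Elasticity = (-10/8281) · (91 / (10/91)) = -1

Interpretation: for a small percentage change in X, the percentage change in Y is approximately -1.00 times as large.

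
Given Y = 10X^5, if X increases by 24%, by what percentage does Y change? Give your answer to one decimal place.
193.2%

For Y = 10X^5:
If X → X(1 + 0.24)
Then Y → Y · (1 + 0.24)^5
     ≈ Y · 2.9316

Percentage change = ((1 + 0.24)^5 − 1) × 100% ≈ 193.2%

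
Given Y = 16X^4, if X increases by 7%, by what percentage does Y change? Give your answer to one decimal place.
31.1%

For Y = 16X^4:
If X → X(1 + 0.07)
Then Y → Y · (1 + 0.07)^4
     ≈ Y · 1.3108

Percentage change = ((1 + 0.07)^4 − 1) × 100% ≈ 31.1%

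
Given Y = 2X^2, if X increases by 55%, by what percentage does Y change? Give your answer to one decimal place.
140.3%

For Y = 2X^2:
If X → X(1 + 0.55)
Then Y → Y · (1 + 0.55)^2
     = Y · 2.4025

Percentage change = ((1 + 0.55)^2 − 1) × 100% ≈ 140.3%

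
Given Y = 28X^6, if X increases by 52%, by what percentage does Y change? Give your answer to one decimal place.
1133.3%

For Y = 28X^6:
If X → X(1 + 0.52)
Then Y → Y · (1 + 0.52)^6
     ≈ Y · 12.3328

Percentage change = ((1 + 0.52)^6 − 1) × 100% ≈ 1133.3%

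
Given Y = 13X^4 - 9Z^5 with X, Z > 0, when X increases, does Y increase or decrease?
Y increases

Taking the partial derivative:
∂Y/∂X = 52X^3

∂Y/∂X = 52X^3 > 0 (assuming positive values)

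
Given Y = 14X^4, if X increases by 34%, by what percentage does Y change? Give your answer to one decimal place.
222.4%

For Y = 14X^4:
If X → X(1 + 0.34)
Then Y → Y · (1 + 0.34)^4
     ≈ Y · 3.2242

Percentage change = ((1 + 0.34)^4 − 1) × 100% ≈ 222.4%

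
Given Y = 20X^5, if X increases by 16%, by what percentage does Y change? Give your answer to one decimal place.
110.0%

For Y = 20X^5:
If X → X(1 + 0.16)
Then Y → Y · (1 + 0.16)^5
     ≈ Y · 2.1003

Percentage change = ((1 + 0.16)^5 − 1) × 100% ≈ 110.0%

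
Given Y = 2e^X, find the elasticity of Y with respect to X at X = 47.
Elasticity = 47

Elasticity = (dY/dX) · (X/Y)

dY/dX = 2·e^X
At X = 47: dY/dX = 2·e^47, Y = 2·e^47

Elasticity = (2·e^47) · (47 / (2·e^47)) = 47

Interpretation: for a small percentage change in X, the percentage change in Y is approximately 47.00 times as large.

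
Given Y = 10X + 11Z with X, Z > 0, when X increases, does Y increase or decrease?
Y increases

Taking the partial derivative:
∂Y/∂X = 10

∂Y/∂X = 10 > 0 (assuming positive values)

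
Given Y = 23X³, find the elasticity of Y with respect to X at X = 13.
Elasticity = 3

Elasticity = (dY/dX) · (X/Y)

dY/dX = 69·X²
At X = 13: dY/dX = 11661, Y = 50531

Elasticity = 11661 · (13 / 50531) = 3

Interpretation: for a small percentage change in X, the percentage change in Y is approximately 3.00 times as large.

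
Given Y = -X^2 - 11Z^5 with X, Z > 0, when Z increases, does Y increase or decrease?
Y decreases

Taking the partial derivative:
∂Y/∂Z = -55Z^4

∂Y/∂Z = -55Z^4 < 0 (assuming positive values)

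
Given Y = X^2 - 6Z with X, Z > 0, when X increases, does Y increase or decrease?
Y increases

Taking the partial derivative:
∂Y/∂X = 2X

∂Y/∂X = 2X > 0 (assuming positive values)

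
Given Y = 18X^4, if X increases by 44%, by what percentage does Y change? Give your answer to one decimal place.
330.0%

For Y = 18X^4:
If X → X(1 + 0.44)
Then Y → Y · (1 + 0.44)^4
     ≈ Y · 4.2998

Percentage change = ((1 + 0.44)^4 − 1) × 100% ≈ 330.0%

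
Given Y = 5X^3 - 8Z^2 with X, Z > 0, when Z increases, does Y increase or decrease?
Y decreases

Taking the partial derivative:
∂Y/∂Z = -16Z

∂Y/∂Z = -16Z < 0 (assuming positive values)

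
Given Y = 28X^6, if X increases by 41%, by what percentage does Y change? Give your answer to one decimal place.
685.8%

For Y = 28X^6:
If X → X(1 + 0.41)
Then Y → Y · (1 + 0.41)^6
     ≈ Y · 7.8580

Percentage change = ((1 + 0.41)^6 − 1) × 100% ≈ 685.8%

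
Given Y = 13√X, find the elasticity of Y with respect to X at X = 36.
Elasticity = 1/2

Elasticity = (dY/dX) · (X/Y)

dY/dX = 13/(2·√X)
At X = 36: dY/dX = 13/12, Y = 78

Elasticity = (13/12) · (36 / 78) = 1/2

Interpretation: for a small percentage change in X, the percentage change in Y is approximately 0.50 times as large.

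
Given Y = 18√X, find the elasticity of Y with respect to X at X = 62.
Elasticity = 1/2

Elasticity = (dY/dX) · (X/Y)

dY/dX = 9/√X
At X = 62: dY/dX = 9·√62/62, Y = 18·√62

Elasticity = (9·√62/62) · (62 / (18·√62)) = 1/2

Interpretation: for a small percentage change in X, the percentage change in Y is approximately 0.50 times as large.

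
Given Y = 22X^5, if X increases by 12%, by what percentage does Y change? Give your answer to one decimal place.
76.2%

For Y = 22X^5:
If X → X(1 + 0.12)
Then Y → Y · (1 + 0.12)^5
     ≈ Y · 1.7623

Percentage change = ((1 + 0.12)^5 − 1) × 100% ≈ 76.2%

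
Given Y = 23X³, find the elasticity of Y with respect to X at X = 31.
Elasticity = 3

Elasticity = (dY/dX) · (X/Y)

dY/dX = 69·X²
At X = 31: dY/dX = 66309, Y = 685193

Elasticity = 66309 · (31 / 685193) = 3

Interpretation: for a small percentage change in X, the percentage change in Y is approximately 3.00 times as large.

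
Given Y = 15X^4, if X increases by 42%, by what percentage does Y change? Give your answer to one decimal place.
306.6%

For Y = 15X^4:
If X → X(1 + 0.42)
Then Y → Y · (1 + 0.42)^4
     ≈ Y · 4.0659

Percentage change = ((1 + 0.42)^4 − 1) × 100% ≈ 306.6%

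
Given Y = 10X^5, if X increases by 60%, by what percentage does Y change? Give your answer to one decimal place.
948.6%

For Y = 10X^5:
If X → X(1 + 0.6)
Then Y → Y · (1 + 0.6)^5
     ≈ Y · 10.4858

Percentage change = ((1 + 0.6)^5 − 1) × 100% ≈ 948.6%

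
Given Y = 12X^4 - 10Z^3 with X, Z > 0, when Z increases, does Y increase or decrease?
Y decreases

Taking the partial derivative:
∂Y/∂Z = -30Z^2

∂Y/∂Z = -30Z^2 < 0 (assuming positive values)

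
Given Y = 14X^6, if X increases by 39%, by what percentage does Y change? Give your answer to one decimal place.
621.3%

For Y = 14X^6:
If X → X(1 + 0.39)
Then Y → Y · (1 + 0.39)^6
     ≈ Y · 7.2125

Percentage change = ((1 + 0.39)^6 − 1) × 100% ≈ 621.3%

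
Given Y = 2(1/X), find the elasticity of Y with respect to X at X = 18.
Elasticity = -1

Elasticity = (dY/dX) · (X/Y)

dY/dX = -2/X²
At X = 18: dY/dX = -1/162, Y = 1/9

Elasticity = (-1/162) · (18 / (1/9)) = -1

Interpretation: for a small percentage change in X, the percentage change in Y is approximately -1.00 times as large.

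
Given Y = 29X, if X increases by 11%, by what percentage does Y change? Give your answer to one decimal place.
11.0%

For Y = 29X:
If X → X(1 + 0.11)
Then Y → Y · (1 + 0.11)^1
     = Y · 1.1100

Percentage change = ((1 + 0.11)^1 − 1) × 100% = 11.0%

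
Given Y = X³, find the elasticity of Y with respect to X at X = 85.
Elasticity = 3

Elasticity = (dY/dX) · (X/Y)

dY/dX = 3·X²
At X = 85: dY/dX = 21675, Y = 614125

Elasticity = 21675 · (85 / 614125) = 3

Interpretation: for a small percentage change in X, the percentage change in Y is approximately 3.00 times as large.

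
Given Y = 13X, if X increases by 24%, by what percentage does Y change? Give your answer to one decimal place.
24.0%

For Y = 13X:
If X → X(1 + 0.24)
Then Y → Y · (1 + 0.24)^1
     = Y · 1.2400

Percentage change = ((1 + 0.24)^1 − 1) × 100% = 24.0%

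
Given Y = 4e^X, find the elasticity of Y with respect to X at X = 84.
Elasticity = 84

Elasticity = (dY/dX) · (X/Y)

dY/dX = 4·e^X
At X = 84: dY/dX = 4·e^84, Y = 4·e^84

Elasticity = (4·e^84) · (84 / (4·e^84)) = 84

Interpretation: for a small percentage change in X, the percentage change in Y is approximately 84.00 times as large.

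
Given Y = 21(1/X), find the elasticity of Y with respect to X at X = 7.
Elasticity = -1

Elasticity = (dY/dX) · (X/Y)

dY/dX = -21/X²
At X = 7: dY/dX = -3/7, Y = 3

Elasticity = (-3/7) · (7 / 3) = -1

Interpretation: for a small percentage change in X, the percentage change in Y is approximately -1.00 times as large.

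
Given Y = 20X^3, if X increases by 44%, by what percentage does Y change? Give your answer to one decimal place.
198.6%

For Y = 20X^3:
If X → X(1 + 0.44)
Then Y → Y · (1 + 0.44)^3
     ≈ Y · 2.9860

Percentage change = ((1 + 0.44)^3 − 1) × 100% ≈ 198.6%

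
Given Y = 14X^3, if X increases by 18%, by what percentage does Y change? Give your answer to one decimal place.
64.3%

For Y = 14X^3:
If X → X(1 + 0.18)
Then Y → Y · (1 + 0.18)^3
     ≈ Y · 1.6430

Percentage change = ((1 + 0.18)^3 − 1) × 100% ≈ 64.3%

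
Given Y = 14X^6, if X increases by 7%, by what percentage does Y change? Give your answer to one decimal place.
50.1%

For Y = 14X^6:
If X → X(1 + 0.07)
Then Y → Y · (1 + 0.07)^6
     ≈ Y · 1.5007

Percentage change = ((1 + 0.07)^6 − 1) × 100% ≈ 50.1%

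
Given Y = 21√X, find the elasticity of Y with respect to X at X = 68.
Elasticity = 1/2

Elasticity = (dY/dX) · (X/Y)

dY/dX = 21/(2·√X)
At X = 68: dY/dX = 21·√17/68, Y = 42·√17

Elasticity = (21·√17/68) · (68 / (42·√17)) = 1/2

Interpretation: for a small percentage change in X, the percentage change in Y is approximately 0.50 times as large.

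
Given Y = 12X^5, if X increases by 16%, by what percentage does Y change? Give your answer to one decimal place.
110.0%

For Y = 12X^5:
If X → X(1 + 0.16)
Then Y → Y · (1 + 0.16)^5
     ≈ Y · 2.1003

Percentage change = ((1 + 0.16)^5 − 1) × 100% ≈ 110.0%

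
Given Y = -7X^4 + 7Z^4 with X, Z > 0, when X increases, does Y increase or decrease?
Y decreases

Taking the partial derivative:
∂Y/∂X = -28X^3

∂Y/∂X = -28X^3 < 0 (assuming positive values)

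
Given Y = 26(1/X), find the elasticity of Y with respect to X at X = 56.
Elasticity = -1

Elasticity = (dY/dX) · (X/Y)

dY/dX = -26/X²
At X = 56: dY/dX = -13/1568, Y = 13/28

Elasticity = (-13/1568) · (56 / (13/28)) = -1

Interpretation: for a small percentage change in X, the percentage change in Y is approximately -1.00 times as large.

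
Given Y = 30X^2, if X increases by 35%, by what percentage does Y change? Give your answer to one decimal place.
82.3%

For Y = 30X^2:
If X → X(1 + 0.35)
Then Y → Y · (1 + 0.35)^2
     = Y · 1.8225

Percentage change = ((1 + 0.35)^2 − 1) × 100% ≈ 82.3%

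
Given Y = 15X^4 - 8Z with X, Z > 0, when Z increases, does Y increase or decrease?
Y decreases

Taking the partial derivative:
∂Y/∂Z = -8

∂Y/∂Z = -8 < 0 (assuming positive values)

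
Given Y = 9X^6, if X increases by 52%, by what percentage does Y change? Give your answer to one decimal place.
1133.3%

For Y = 9X^6:
If X → X(1 + 0.52)
Then Y → Y · (1 + 0.52)^6
     ≈ Y · 12.3328

Percentage change = ((1 + 0.52)^6 − 1) × 100% ≈ 1133.3%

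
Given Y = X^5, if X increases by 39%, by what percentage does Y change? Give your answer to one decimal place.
418.9%

For Y = X^5:
If X → X(1 + 0.39)
Then Y → Y · (1 + 0.39)^5
     ≈ Y · 5.1889

Percentage change = ((1 + 0.39)^5 − 1) × 100% ≈ 418.9%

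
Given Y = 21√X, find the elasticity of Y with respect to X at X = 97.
Elasticity = 1/2

Elasticity = (dY/dX) · (X/Y)

dY/dX = 21/(2·√X)
At X = 97: dY/dX = 21·√97/194, Y = 21·√97

Elasticity = (21·√97/194) · (97 / (21·√97)) = 1/2

Interpretation: for a small percentage change in X, the percentage change in Y is approximately 0.50 times as large.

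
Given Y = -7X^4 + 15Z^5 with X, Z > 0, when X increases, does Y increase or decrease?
Y decreases

Taking the partial derivative:
∂Y/∂X = -28X^3

∂Y/∂X = -28X^3 < 0 (assuming positive values)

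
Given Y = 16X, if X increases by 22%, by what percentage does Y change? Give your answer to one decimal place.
22.0%

For Y = 16X:
If X → X(1 + 0.22)
Then Y → Y · (1 + 0.22)^1
     = Y · 1.2200

Percentage change = ((1 + 0.22)^1 − 1) × 100% = 22.0%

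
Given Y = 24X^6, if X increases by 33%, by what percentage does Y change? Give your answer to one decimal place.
453.5%

For Y = 24X^6:
If X → X(1 + 0.33)
Then Y → Y · (1 + 0.33)^6
     ≈ Y · 5.5349

Percentage change = ((1 + 0.33)^6 − 1) × 100% ≈ 453.5%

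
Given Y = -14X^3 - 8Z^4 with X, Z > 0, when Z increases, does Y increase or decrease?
Y decreases

Taking the partial derivative:
∂Y/∂Z = -32Z^3

∂Y/∂Z = -32Z^3 < 0 (assuming positive values)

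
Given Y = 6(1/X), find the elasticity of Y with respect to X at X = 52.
Elasticity = -1

Elasticity = (dY/dX) · (X/Y)

dY/dX = -6/X²
At X = 52: dY/dX = -3/1352, Y = 3/26

Elasticity = (-3/1352) · (52 / (3/26)) = -1

Interpretation: for a small percentage change in X, the percentage change in Y is approximately -1.00 times as large.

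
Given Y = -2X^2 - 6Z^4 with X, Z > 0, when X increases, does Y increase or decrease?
Y decreases

Taking the partial derivative:
∂Y/∂X = -4X

∂Y/∂X = -4X < 0 (assuming positive values)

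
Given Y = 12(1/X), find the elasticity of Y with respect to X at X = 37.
Elasticity = -1

Elasticity = (dY/dX) · (X/Y)

dY/dX = -12/X²
At X = 37: dY/dX = -12/1369, Y = 12/37

Elasticity = (-12/1369) · (37 / (12/37)) = -1

Interpretation: for a small percentage change in X, the percentage change in Y is approximately -1.00 times as large.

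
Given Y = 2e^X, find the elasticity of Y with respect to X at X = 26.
Elasticity = 26

Elasticity = (dY/dX) · (X/Y)

dY/dX = 2·e^X
At X = 26: dY/dX = 2·e^26, Y = 2·e^26

Elasticity = (2·e^26) · (26 / (2·e^26)) = 26

Interpretation: for a small percentage change in X, the percentage change in Y is approximately 26.00 times as large.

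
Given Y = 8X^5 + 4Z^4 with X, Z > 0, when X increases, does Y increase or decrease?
Y increases

Taking the partial derivative:
∂Y/∂X = 40X^4

∂Y/∂X = 40X^4 > 0 (assuming positive values)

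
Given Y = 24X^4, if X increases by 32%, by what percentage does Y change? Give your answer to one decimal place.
203.6%

For Y = 24X^4:
If X → X(1 + 0.32)
Then Y → Y · (1 + 0.32)^4
     ≈ Y · 3.0360

Percentage change = ((1 + 0.32)^4 − 1) × 100% ≈ 203.6%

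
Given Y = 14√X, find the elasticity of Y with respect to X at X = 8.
Elasticity = 1/2

Elasticity = (dY/dX) · (X/Y)

dY/dX = 7/√X
At X = 8: dY/dX = 7·√2/4, Y = 28·√2

Elasticity = (7·√2/4) · (8 / (28·√2)) = 1/2

Interpretation: for a small percentage change in X, the percentage change in Y is approximately 0.50 times as large.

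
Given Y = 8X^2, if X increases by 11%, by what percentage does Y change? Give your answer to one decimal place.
23.2%

For Y = 8X^2:
If X → X(1 + 0.11)
Then Y → Y · (1 + 0.11)^2
     = Y · 1.2321

Percentage change = ((1 + 0.11)^2 − 1) × 100% ≈ 23.2%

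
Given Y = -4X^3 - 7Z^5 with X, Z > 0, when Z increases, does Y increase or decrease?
Y decreases

Taking the partial derivative:
∂Y/∂Z = -35Z^4

∂Y/∂Z = -35Z^4 < 0 (assuming positive values)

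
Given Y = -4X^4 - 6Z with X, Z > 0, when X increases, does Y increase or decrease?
Y decreases

Taking the partial derivative:
∂Y/∂X = -16X^3

∂Y/∂X = -16X^3 < 0 (assuming positive values)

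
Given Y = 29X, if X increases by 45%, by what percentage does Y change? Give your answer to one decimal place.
45.0%

For Y = 29X:
If X → X(1 + 0.45)
Then Y → Y · (1 + 0.45)^1
     = Y · 1.4500

Percentage change = ((1 + 0.45)^1 − 1) × 100% = 45.0%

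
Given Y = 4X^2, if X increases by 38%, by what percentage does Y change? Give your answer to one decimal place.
90.4%

For Y = 4X^2:
If X → X(1 + 0.38)
Then Y → Y · (1 + 0.38)^2
     = Y · 1.9044

Percentage change = ((1 + 0.38)^2 − 1) × 100% ≈ 90.4%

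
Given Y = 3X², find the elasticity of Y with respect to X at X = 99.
Elasticity = 2

Elasticity = (dY/dX) · (X/Y)

dY/dX = 6·X
At X = 99: dY/dX = 594, Y = 29403

Elasticity = 594 · (99 / 29403) = 2

Interpretation: for a small percentage change in X, the percentage change in Y is approximately 2.00 times as large.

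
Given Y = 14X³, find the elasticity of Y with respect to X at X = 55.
Elasticity = 3

Elasticity = (dY/dX) · (X/Y)

dY/dX = 42·X²
At X = 55: dY/dX = 127050, Y = 2329250

Elasticity = 127050 · (55 / 2329250) = 3

Interpretation: for a small percentage change in X, the percentage change in Y is approximately 3.00 times as large.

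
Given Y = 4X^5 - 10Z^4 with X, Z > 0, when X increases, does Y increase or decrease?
Y increases

Taking the partial derivative:
∂Y/∂X = 20X^4

∂Y/∂X = 20X^4 > 0 (assuming positive values)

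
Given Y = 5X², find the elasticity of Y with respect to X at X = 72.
Elasticity = 2

Elasticity = (dY/dX) · (X/Y)

dY/dX = 10·X
At X = 72: dY/dX = 720, Y = 25920

Elasticity = 720 · (72 / 25920) = 2

Interpretation: for a small percentage change in X, the percentage change in Y is approximately 2.00 times as large.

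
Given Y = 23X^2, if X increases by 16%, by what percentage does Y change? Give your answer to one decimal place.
34.6%

For Y = 23X^2:
If X → X(1 + 0.16)
Then Y → Y · (1 + 0.16)^2
     = Y · 1.3456

Percentage change = ((1 + 0.16)^2 − 1) × 100% ≈ 34.6%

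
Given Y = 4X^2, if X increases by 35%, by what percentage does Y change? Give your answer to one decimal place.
82.3%

For Y = 4X^2:
If X → X(1 + 0.35)
Then Y → Y · (1 + 0.35)^2
     = Y · 1.8225

Percentage change = ((1 + 0.35)^2 − 1) × 100% ≈ 82.3%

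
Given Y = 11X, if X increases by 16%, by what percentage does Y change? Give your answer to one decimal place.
16.0%

For Y = 11X:
If X → X(1 + 0.16)
Then Y → Y · (1 + 0.16)^1
     = Y · 1.1600

Percentage change = ((1 + 0.16)^1 − 1) × 100% = 16.0%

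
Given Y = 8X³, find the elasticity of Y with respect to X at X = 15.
Elasticity = 3

Elasticity = (dY/dX) · (X/Y)

dY/dX = 24·X²
At X = 15: dY/dX = 5400, Y = 27000

Elasticity = 5400 · (15 / 27000) = 3

Interpretation: for a small percentage change in X, the percentage change in Y is approximately 3.00 times as large.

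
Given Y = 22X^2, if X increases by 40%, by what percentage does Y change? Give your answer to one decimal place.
96.0%

For Y = 22X^2:
If X → X(1 + 0.4)
Then Y → Y · (1 + 0.4)^2
     = Y · 1.9600

Percentage change = ((1 + 0.4)^2 − 1) × 100% = 96.0%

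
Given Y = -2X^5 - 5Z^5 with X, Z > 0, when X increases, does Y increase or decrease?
Y decreases

Taking the partial derivative:
∂Y/∂X = -10X^4

∂Y/∂X = -10X^4 < 0 (assuming positive values)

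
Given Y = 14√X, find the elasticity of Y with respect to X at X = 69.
Elasticity = 1/2

Elasticity = (dY/dX) · (X/Y)

dY/dX = 7/√X
At X = 69: dY/dX = 7·√69/69, Y = 14·√69

Elasticity = (7·√69/69) · (69 / (14·√69)) = 1/2

Interpretation: for a small percentage change in X, the percentage change in Y is approximately 0.50 times as large.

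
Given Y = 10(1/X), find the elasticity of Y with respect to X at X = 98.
Elasticity = -1

Elasticity = (dY/dX) · (X/Y)

dY/dX = -10/X²
At X = 98: dY/dX = -5/4802, Y = 5/49

Elasticity = (-5/4802) · (98 / (5/49)) = -1

Interpretation: for a small percentage change in X, the percentage change in Y is approximately -1.00 times as large.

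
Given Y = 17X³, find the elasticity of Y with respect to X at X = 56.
Elasticity = 3

Elasticity = (dY/dX) · (X/Y)

dY/dX = 51·X²
At X = 56: dY/dX = 159936, Y = 2985472

Elasticity = 159936 · (56 / 2985472) = 3

Interpretation: for a small percentage change in X, the percentage change in Y is approximately 3.00 times as large.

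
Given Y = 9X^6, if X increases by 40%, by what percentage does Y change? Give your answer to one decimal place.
653.0%

For Y = 9X^6:
If X → X(1 + 0.4)
Then Y → Y · (1 + 0.4)^6
     ≈ Y · 7.5295

Percentage change = ((1 + 0.4)^6 − 1) × 100% ≈ 653.0%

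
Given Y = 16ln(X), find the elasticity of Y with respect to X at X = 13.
Elasticity = 1/ln(13) ≈ 0.3899

Elasticity = (dY/dX) · (X/Y)

dY/dX = 16/X
At X = 13: dY/dX = 16/13, Y = 16·ln(13)

Elasticity = (16/13) · (13 / (16·ln(13))) = 1/ln(13) ≈ 0.3899

Interpretation: for a small percentage change in X, the percentage change in Y is approximately 0.39 times as large.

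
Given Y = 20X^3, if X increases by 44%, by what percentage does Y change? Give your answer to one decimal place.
198.6%

For Y = 20X^3:
If X → X(1 + 0.44)
Then Y → Y · (1 + 0.44)^3
     ≈ Y · 2.9860

Percentage change = ((1 + 0.44)^3 − 1) × 100% ≈ 198.6%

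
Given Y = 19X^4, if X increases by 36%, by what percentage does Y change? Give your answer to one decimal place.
242.1%

For Y = 19X^4:
If X → X(1 + 0.36)
Then Y → Y · (1 + 0.36)^4
     ≈ Y · 3.4210

Percentage change = ((1 + 0.36)^4 − 1) × 100% ≈ 242.1%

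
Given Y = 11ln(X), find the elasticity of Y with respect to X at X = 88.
Elasticity = 1/ln(88) ≈ 0.2233

Elasticity = (dY/dX) · (X/Y)

dY/dX = 11/X
At X = 88: dY/dX = 1/8, Y = 11·ln(88)

Elasticity = (1/8) · (88 / (11·ln(88))) = 1/ln(88) ≈ 0.2233

Interpretation: for a small percentage change in X, the percentage change in Y is approximately 0.22 times as large.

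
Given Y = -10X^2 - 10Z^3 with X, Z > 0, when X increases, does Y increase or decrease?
Y decreases

Taking the partial derivative:
∂Y/∂X = -20X

∂Y/∂X = -20X < 0 (assuming positive values)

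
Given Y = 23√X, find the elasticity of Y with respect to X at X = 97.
Elasticity = 1/2

Elasticity = (dY/dX) · (X/Y)

dY/dX = 23/(2·√X)
At X = 97: dY/dX = 23·√97/194, Y = 23·√97

Elasticity = (23·√97/194) · (97 / (23·√97)) = 1/2

Interpretation: for a small percentage change in X, the percentage change in Y is approximately 0.50 times as large.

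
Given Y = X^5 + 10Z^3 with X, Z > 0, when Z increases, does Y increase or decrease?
Y increases

Taking the partial derivative:
∂Y/∂Z = 30Z^2

∂Y/∂Z = 30Z^2 > 0 (assuming positive values)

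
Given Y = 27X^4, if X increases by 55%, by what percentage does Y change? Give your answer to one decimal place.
477.2%

For Y = 27X^4:
If X → X(1 + 0.55)
Then Y → Y · (1 + 0.55)^4
     ≈ Y · 5.7720

Percentage change = ((1 + 0.55)^4 − 1) × 100% ≈ 477.2%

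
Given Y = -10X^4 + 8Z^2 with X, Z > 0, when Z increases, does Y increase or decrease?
Y increases

Taking the partial derivative:
∂Y/∂Z = 16Z

∂Y/∂Z = 16Z > 0 (assuming positive values)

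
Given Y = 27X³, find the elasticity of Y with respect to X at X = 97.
Elasticity = 3

Elasticity = (dY/dX) · (X/Y)

dY/dX = 81·X²
At X = 97: dY/dX = 762129, Y = 24642171

Elasticity = 762129 · (97 / 24642171) = 3

Interpretation: for a small percentage change in X, the percentage change in Y is approximately 3.00 times as large.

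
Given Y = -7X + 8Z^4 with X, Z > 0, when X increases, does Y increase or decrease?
Y decreases

Taking the partial derivative:
∂Y/∂X = -7

∂Y/∂X = -7 < 0 (assuming positive values)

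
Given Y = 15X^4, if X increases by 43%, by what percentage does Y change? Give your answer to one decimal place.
318.2%

For Y = 15X^4:
If X → X(1 + 0.43)
Then Y → Y · (1 + 0.43)^4
     ≈ Y · 4.1816

Percentage change = ((1 + 0.43)^4 − 1) × 100% ≈ 318.2%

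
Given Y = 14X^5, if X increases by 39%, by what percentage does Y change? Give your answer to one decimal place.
418.9%

For Y = 14X^5:
If X → X(1 + 0.39)
Then Y → Y · (1 + 0.39)^5
     ≈ Y · 5.1889

Percentage change = ((1 + 0.39)^5 − 1) × 100% ≈ 418.9%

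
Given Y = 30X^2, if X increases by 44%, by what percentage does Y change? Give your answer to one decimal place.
107.4%

For Y = 30X^2:
If X → X(1 + 0.44)
Then Y → Y · (1 + 0.44)^2
     = Y · 2.0736

Percentage change = ((1 + 0.44)^2 − 1) × 100% ≈ 107.4%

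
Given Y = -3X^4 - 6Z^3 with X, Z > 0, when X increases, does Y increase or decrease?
Y decreases

Taking the partial derivative:
∂Y/∂X = -12X^3

∂Y/∂X = -12X^3 < 0 (assuming positive values)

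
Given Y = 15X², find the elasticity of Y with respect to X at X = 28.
Elasticity = 2

Elasticity = (dY/dX) · (X/Y)

dY/dX = 30·X
At X = 28: dY/dX = 840, Y = 11760

Elasticity = 840 · (28 / 11760) = 2

Interpretation: for a small percentage change in X, the percentage change in Y is approximately 2.00 times as large.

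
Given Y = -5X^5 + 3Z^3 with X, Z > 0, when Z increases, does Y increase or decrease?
Y increases

Taking the partial derivative:
∂Y/∂Z = 9Z^2

∂Y/∂Z = 9Z^2 > 0 (assuming positive values)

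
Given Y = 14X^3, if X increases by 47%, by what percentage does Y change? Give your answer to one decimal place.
217.7%

For Y = 14X^3:
If X → X(1 + 0.47)
Then Y → Y · (1 + 0.47)^3
     ≈ Y · 3.1765

Percentage change = ((1 + 0.47)^3 − 1) × 100% ≈ 217.7%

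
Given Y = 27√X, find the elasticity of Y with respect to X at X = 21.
Elasticity = 1/2

Elasticity = (dY/dX) · (X/Y)

dY/dX = 27/(2·√X)
At X = 21: dY/dX = 9·√21/14, Y = 27·√21

Elasticity = (9·√21/14) · (21 / (27·√21)) = 1/2

Interpretation: for a small percentage change in X, the percentage change in Y is approximately 0.50 times as large.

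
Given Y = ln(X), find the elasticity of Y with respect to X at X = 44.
Elasticity = 1/ln(44) ≈ 0.2643

Elasticity = (dY/dX) · (X/Y)

dY/dX = 1/X
At X = 44: dY/dX = 1/44, Y = ln(44)

Elasticity = (1/44) · (44 / (ln(44))) = 1/ln(44) ≈ 0.2643

Interpretation: for a small percentage change in X, the percentage change in Y is approximately 0.26 times as large.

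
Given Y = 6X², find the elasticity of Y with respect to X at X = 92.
Elasticity = 2

Elasticity = (dY/dX) · (X/Y)

dY/dX = 12·X
At X = 92: dY/dX = 1104, Y = 50784

Elasticity = 1104 · (92 / 50784) = 2

Interpretation: for a small percentage change in X, the percentage change in Y is approximately 2.00 times as large.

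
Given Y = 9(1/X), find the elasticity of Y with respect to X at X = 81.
Elasticity = -1

Elasticity = (dY/dX) · (X/Y)

dY/dX = -9/X²
At X = 81: dY/dX = -1/729, Y = 1/9

Elasticity = (-1/729) · (81 / (1/9)) = -1

Interpretation: for a small percentage change in X, the percentage change in Y is approximately -1.00 times as large.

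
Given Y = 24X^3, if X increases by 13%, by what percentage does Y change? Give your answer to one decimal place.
44.3%

For Y = 24X^3:
If X → X(1 + 0.13)
Then Y → Y · (1 + 0.13)^3
     ≈ Y · 1.4429

Percentage change = ((1 + 0.13)^3 − 1) × 100% ≈ 44.3%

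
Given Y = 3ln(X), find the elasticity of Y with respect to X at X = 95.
Elasticity = 1/ln(95) ≈ 0.2196

Elasticity = (dY/dX) · (X/Y)

dY/dX = 3/X
At X = 95: dY/dX = 3/95, Y = 3·ln(95)

Elasticity = (3/95) · (95 / (3·ln(95))) = 1/ln(95) ≈ 0.2196

Interpretation: for a small percentage change in X, the percentage change in Y is approximately 0.22 times as large.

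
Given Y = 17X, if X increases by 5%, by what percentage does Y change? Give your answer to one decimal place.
5.0%

For Y = 17X:
If X → X(1 + 0.05)
Then Y → Y · (1 + 0.05)^1
     = Y · 1.0500

Percentage change = ((1 + 0.05)^1 − 1) × 100% = 5.0%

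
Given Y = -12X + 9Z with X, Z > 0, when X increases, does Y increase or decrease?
Y decreases

Taking the partial derivative:
∂Y/∂X = -12

∂Y/∂X = -12 < 0 (assuming positive values)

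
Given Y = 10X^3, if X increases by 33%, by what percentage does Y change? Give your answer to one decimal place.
135.3%

For Y = 10X^3:
If X → X(1 + 0.33)
Then Y → Y · (1 + 0.33)^3
     ≈ Y · 2.3526

Percentage change = ((1 + 0.33)^3 − 1) × 100% ≈ 135.3%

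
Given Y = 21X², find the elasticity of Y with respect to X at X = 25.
Elasticity = 2

Elasticity = (dY/dX) · (X/Y)

dY/dX = 42·X
At X = 25: dY/dX = 1050, Y = 13125

Elasticity = 1050 · (25 / 13125) = 2

Interpretation: for a small percentage change in X, the percentage change in Y is approximately 2.00 times as large.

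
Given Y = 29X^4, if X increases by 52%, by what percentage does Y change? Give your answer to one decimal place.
433.8%

For Y = 29X^4:
If X → X(1 + 0.52)
Then Y → Y · (1 + 0.52)^4
     ≈ Y · 5.3379

Percentage change = ((1 + 0.52)^4 − 1) × 100% ≈ 433.8%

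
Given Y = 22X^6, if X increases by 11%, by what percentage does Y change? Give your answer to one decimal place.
87.0%

For Y = 22X^6:
If X → X(1 + 0.11)
Then Y → Y · (1 + 0.11)^6
     ≈ Y · 1.8704

Percentage change = ((1 + 0.11)^6 − 1) × 100% ≈ 87.0%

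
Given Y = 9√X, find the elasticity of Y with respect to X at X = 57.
Elasticity = 1/2

Elasticity = (dY/dX) · (X/Y)

dY/dX = 9/(2·√X)
At X = 57: dY/dX = 3·√57/38, Y = 9·√57

Elasticity = (3·√57/38) · (57 / (9·√57)) = 1/2

Interpretation: for a small percentage change in X, the percentage change in Y is approximately 0.50 times as large.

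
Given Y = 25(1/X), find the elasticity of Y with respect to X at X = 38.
Elasticity = -1

Elasticity = (dY/dX) · (X/Y)

dY/dX = -25/X²
At X = 38: dY/dX = -25/1444, Y = 25/38

Elasticity = (-25/1444) · (38 / (25/38)) = -1

Interpretation: for a small percentage change in X, the percentage change in Y is approximately -1.00 times as large.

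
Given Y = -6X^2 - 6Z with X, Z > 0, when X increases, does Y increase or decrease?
Y decreases

Taking the partial derivative:
∂Y/∂X = -12X

∂Y/∂X = -12X < 0 (assuming positive values)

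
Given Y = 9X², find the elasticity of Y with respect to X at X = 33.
Elasticity = 2

Elasticity = (dY/dX) · (X/Y)

dY/dX = 18·X
At X = 33: dY/dX = 594, Y = 9801

Elasticity = 594 · (33 / 9801) = 2

Interpretation: for a small percentage change in X, the percentage change in Y is approximately 2.00 times as large.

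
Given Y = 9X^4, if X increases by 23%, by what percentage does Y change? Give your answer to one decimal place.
128.9%

For Y = 9X^4:
If X → X(1 + 0.23)
Then Y → Y · (1 + 0.23)^4
     ≈ Y · 2.2889

Percentage change = ((1 + 0.23)^4 − 1) × 100% ≈ 128.9%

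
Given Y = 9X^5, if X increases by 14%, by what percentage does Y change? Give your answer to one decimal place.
92.5%

For Y = 9X^5:
If X → X(1 + 0.14)
Then Y → Y · (1 + 0.14)^5
     ≈ Y · 1.9254

Percentage change = ((1 + 0.14)^5 − 1) × 100% ≈ 92.5%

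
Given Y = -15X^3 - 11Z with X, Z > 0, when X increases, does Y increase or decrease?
Y decreases

Taking the partial derivative:
∂Y/∂X = -45X^2

∂Y/∂X = -45X^2 < 0 (assuming positive values)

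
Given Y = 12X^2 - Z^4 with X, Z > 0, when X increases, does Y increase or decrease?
Y increases

Taking the partial derivative:
∂Y/∂X = 24X

∂Y/∂X = 24X > 0 (assuming positive values)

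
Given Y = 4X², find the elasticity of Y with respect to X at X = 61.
Elasticity = 2

Elasticity = (dY/dX) · (X/Y)

dY/dX = 8·X
At X = 61: dY/dX = 488, Y = 14884

Elasticity = 488 · (61 / 14884) = 2

Interpretation: for a small percentage change in X, the percentage change in Y is approximately 2.00 times as large.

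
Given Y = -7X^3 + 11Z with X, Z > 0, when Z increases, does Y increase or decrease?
Y increases

Taking the partial derivative:
∂Y/∂Z = 11

∂Y/∂Z = 11 > 0 (assuming positive values)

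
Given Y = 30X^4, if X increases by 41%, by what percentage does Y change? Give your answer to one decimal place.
295.3%

For Y = 30X^4:
If X → X(1 + 0.41)
Then Y → Y · (1 + 0.41)^4
     ≈ Y · 3.9525

Percentage change = ((1 + 0.41)^4 − 1) × 100% ≈ 295.3%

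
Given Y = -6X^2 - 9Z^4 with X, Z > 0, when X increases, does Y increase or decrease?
Y decreases

Taking the partial derivative:
∂Y/∂X = -12X

∂Y/∂X = -12X < 0 (assuming positive values)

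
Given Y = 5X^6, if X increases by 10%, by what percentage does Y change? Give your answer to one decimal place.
77.2%

For Y = 5X^6:
If X → X(1 + 0.1)
Then Y → Y · (1 + 0.1)^6
     ≈ Y · 1.7716

Percentage change = ((1 + 0.1)^6 − 1) × 100% ≈ 77.2%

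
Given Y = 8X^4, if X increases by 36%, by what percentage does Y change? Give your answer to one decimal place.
242.1%

For Y = 8X^4:
If X → X(1 + 0.36)
Then Y → Y · (1 + 0.36)^4
     ≈ Y · 3.4210

Percentage change = ((1 + 0.36)^4 − 1) × 100% ≈ 242.1%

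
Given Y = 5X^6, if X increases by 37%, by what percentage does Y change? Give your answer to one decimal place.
561.2%

For Y = 5X^6:
If X → X(1 + 0.37)
Then Y → Y · (1 + 0.37)^6
     ≈ Y · 6.6119

Percentage change = ((1 + 0.37)^6 − 1) × 100% ≈ 561.2%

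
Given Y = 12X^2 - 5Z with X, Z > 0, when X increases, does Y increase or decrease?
Y increases

Taking the partial derivative:
∂Y/∂X = 24X

∂Y/∂X = 24X > 0 (assuming positive values)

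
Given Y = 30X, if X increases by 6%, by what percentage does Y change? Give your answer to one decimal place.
6.0%

For Y = 30X:
If X → X(1 + 0.06)
Then Y → Y · (1 + 0.06)^1
     = Y · 1.0600

Percentage change = ((1 + 0.06)^1 − 1) × 100% = 6.0%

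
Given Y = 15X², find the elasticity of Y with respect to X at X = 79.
Elasticity = 2

Elasticity = (dY/dX) · (X/Y)

dY/dX = 30·X
At X = 79: dY/dX = 2370, Y = 93615

Elasticity = 2370 · (79 / 93615) = 2

Interpretation: for a small percentage change in X, the percentage change in Y is approximately 2.00 times as large.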